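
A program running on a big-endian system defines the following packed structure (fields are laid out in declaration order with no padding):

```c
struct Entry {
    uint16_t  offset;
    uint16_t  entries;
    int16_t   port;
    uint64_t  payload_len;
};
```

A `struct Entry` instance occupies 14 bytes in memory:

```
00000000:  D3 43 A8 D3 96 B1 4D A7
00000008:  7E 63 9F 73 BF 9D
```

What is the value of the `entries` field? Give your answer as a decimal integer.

43219

`entries` follows `offset` (2 bytes), so it starts at byte offset 2 and occupies 2 bytes.
Bytes at offsets 2..3: A8 D3.
Big-endian: lowest address holds the most-significant byte.
The bytes are already most-significant first: 0xA8D3.
0xA8D3 = 43219.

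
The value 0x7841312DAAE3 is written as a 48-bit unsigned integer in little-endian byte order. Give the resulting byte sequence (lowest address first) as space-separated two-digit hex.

Split into bytes (most-significant first): 78 41 31 2D AA E3.
In little-endian order the low byte comes first in memory.
So at ascending addresses the bytes are E3 AA 2D 31 41 78.

E3 AA 2D 31 41 78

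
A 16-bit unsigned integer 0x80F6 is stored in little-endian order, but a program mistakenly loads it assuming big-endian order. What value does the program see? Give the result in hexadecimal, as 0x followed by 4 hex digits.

Stored little-endian, the bytes at ascending addresses are F6 80.
Read back as big-endian, the last byte is least significant, giving 0xF680.

0xF680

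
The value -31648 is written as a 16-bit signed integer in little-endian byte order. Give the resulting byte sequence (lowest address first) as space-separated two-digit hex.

60 84

Two's complement of -31648 in 16 bits: 31648 = 0x7BA0; invert → 0x845F; add 1 → 0x8460.
Split into bytes (most-significant first): 84 60.
Little-endian: lowest address holds the least-significant byte.
So at ascending addresses the bytes are 60 84.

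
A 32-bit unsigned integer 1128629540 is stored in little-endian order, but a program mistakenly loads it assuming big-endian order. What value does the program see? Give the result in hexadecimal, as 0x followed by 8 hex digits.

0x24854543

1128629540 in 32-bit hexadecimal is 0x43458524.
Stored little-endian, the bytes at ascending addresses are 24 85 45 43.
Read back as big-endian, the last byte is least significant, giving 0x24854543.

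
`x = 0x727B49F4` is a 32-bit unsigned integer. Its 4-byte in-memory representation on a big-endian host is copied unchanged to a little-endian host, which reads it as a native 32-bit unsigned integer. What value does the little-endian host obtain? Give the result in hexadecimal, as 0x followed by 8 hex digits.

0xF4497B72

Stored big-endian, the bytes at ascending addresses are 72 7B 49 F4.
Read back as little-endian, the first byte is least significant, giving 0xF4497B72.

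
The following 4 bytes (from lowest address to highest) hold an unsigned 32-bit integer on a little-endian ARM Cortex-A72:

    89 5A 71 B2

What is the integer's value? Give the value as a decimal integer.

Little-endian stores the least-significant byte at the lowest address.
Reassemble most-significant byte first: B2 71 5A 89 → 0xB2715A89.
0xB2715A89 = 2993773193.

2993773193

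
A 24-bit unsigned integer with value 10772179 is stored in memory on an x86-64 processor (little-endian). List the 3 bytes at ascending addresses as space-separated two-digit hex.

D3 5E A4

10772179 in hexadecimal, padded to 24 bits, is 0xA45ED3.
Split into bytes (most-significant first): A4 5E D3.
In little-endian order the low byte comes first in memory.
So at ascending addresses the bytes are D3 5E A4.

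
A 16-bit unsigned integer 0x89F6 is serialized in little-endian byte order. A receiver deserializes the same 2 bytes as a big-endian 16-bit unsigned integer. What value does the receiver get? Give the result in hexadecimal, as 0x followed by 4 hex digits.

0xF689

Stored little-endian, the bytes at ascending addresses are F6 89.
Read back as big-endian, the last byte is least significant, giving 0xF689.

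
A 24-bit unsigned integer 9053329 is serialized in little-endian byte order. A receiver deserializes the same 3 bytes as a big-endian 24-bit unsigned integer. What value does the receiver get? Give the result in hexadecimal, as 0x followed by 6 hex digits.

0x91248A

9053329 in 24-bit hexadecimal is 0x8A2491.
Stored little-endian, the bytes at ascending addresses are 91 24 8A.
Read back as big-endian, the last byte is least significant, giving 0x91248A.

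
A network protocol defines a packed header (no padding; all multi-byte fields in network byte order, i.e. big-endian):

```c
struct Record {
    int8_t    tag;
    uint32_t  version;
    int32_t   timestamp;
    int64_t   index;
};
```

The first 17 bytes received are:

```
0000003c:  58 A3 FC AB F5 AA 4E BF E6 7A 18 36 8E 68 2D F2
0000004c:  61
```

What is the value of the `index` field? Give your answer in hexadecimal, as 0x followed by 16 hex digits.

0x7A18368E682DF261

`index` follows `tag` (1 B), `version` (4 B), `timestamp` (4 B), so it starts at offset 1 + 4 + 4 = 9 and occupies 8 bytes.
Bytes at offsets 9..16: 7A 18 36 8E 68 2D F2 61.
Big-endian stores the most-significant byte at the lowest address.
The bytes are already most-significant first: 0x7A18368E682DF261.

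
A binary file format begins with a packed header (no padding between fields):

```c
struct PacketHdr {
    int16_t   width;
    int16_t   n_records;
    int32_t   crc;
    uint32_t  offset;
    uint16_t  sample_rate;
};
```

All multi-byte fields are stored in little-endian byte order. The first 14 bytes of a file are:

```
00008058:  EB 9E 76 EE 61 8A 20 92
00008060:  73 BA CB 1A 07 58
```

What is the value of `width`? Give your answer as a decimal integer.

`width` is the first field, at byte offset 0, occupying 2 bytes.
Bytes at offsets 0..1: EB 9E.
Little-endian: lowest address holds the least-significant byte.
Reassemble most-significant byte first: 9E EB → 0x9EEB.
Top bit is set, so as a signed 16-bit value this is 0x9EEB − 2^16 = -24853.

-24853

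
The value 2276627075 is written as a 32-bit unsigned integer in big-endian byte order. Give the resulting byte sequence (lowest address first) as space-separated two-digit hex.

2276627075 in hexadecimal, padded to 32 bits, is 0x87B29283.
Split into bytes (most-significant first): 87 B2 92 83.
Big-endian stores the most-significant byte at the lowest address.
So the memory order matches the most-significant-first order: 87 B2 92 83.

87 B2 92 83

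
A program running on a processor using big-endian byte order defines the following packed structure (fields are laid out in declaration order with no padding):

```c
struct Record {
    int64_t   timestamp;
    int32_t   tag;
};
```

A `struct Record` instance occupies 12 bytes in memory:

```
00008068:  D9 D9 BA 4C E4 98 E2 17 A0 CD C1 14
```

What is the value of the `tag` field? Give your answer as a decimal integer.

-1597128428

`tag` follows `timestamp` (8 bytes), so it starts at byte offset 8 and occupies 4 bytes.
Bytes at offsets 8..11: A0 CD C1 14.
Big-endian: lowest address holds the most-significant byte.
The bytes are already most-significant first: 0xA0CDC114.
Top bit is set, so as a signed 32-bit value this is 0xA0CDC114 − 2^32 = -1597128428.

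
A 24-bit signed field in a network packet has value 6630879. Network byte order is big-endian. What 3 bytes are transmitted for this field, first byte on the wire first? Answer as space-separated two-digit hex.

6630879 in hexadecimal, padded to 24 bits, is 0x652DDF.
Split into bytes (most-significant first): 65 2D DF.
Big-endian stores the most-significant byte at the lowest address.
So the memory order matches the most-significant-first order: 65 2D DF.

65 2D DF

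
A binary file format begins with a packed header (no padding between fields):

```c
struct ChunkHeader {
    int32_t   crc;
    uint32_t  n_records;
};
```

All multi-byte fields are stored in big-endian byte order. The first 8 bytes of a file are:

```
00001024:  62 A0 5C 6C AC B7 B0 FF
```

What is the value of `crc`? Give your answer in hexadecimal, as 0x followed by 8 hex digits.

0x62A05C6C

`crc` is the first field, at byte offset 0, occupying 4 bytes.
Bytes at offsets 0..3: 62 A0 5C 6C.
Big-endian: lowest address holds the most-significant byte.
The bytes are already most-significant first: 0x62A05C6C.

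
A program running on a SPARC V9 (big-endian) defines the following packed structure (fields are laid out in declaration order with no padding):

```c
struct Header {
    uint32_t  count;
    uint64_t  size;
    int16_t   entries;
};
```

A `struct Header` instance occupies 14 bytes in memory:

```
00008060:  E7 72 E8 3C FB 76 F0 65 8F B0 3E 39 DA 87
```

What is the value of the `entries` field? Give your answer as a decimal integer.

`entries` follows `count` (4 B), `size` (8 B), so it starts at offset 4 + 8 = 12 and occupies 2 bytes.
Bytes at offsets 12..13: DA 87.
In big-endian order the high byte comes first in memory.
The bytes are already most-significant first: 0xDA87.
Top bit is set, so as a signed 16-bit value this is 0xDA87 − 2^16 = -9593.

-9593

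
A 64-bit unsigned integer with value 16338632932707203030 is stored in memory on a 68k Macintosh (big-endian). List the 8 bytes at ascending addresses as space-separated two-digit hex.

E2 BE 7C 16 25 82 F7 D6

16338632932707203030 in hexadecimal, padded to 64 bits, is 0xE2BE7C162582F7D6.
Split into bytes (most-significant first): E2 BE 7C 16 25 82 F7 D6.
Big-endian: lowest address holds the most-significant byte.
So the memory order matches the most-significant-first order: E2 BE 7C 16 25 82 F7 D6.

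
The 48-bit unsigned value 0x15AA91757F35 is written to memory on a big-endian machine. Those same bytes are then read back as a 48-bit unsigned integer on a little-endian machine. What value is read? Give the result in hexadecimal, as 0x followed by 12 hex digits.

Stored big-endian, the bytes at ascending addresses are 15 AA 91 75 7F 35.
Read back as little-endian, the first byte is least significant, giving 0x357F7591AA15.

0x357F7591AA15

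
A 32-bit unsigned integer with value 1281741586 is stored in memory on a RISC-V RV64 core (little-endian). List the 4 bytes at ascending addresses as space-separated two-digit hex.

12 D3 65 4C

1281741586 in hexadecimal, padded to 32 bits, is 0x4C65D312.
Split into bytes (most-significant first): 4C 65 D3 12.
Little-endian stores the least-significant byte at the lowest address.
So at ascending addresses the bytes are 12 D3 65 4C.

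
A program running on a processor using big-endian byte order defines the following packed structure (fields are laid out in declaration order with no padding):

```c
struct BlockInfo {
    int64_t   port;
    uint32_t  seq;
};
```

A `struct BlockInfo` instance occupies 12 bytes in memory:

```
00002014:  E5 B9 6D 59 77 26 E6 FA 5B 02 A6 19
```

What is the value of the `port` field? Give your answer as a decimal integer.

`port` is the first field, at byte offset 0, occupying 8 bytes.
Bytes at offsets 0..7: E5 B9 6D 59 77 26 E6 FA.
In big-endian order the high byte comes first in memory.
The bytes are already most-significant first: 0xE5B96D597726E6FA.
Top bit is set, so as a signed 64-bit value this is 0xE5B96D597726E6FA − 2^64 = -1893361937314027782.

-1893361937314027782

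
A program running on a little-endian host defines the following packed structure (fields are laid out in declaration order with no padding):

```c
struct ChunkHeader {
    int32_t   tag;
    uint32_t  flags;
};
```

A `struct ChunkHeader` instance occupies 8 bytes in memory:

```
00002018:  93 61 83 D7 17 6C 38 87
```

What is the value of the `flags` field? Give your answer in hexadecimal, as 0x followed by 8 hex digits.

0x87386C17

`flags` follows `tag` (4 bytes), so it starts at byte offset 4 and occupies 4 bytes.
Bytes at offsets 4..7: 17 6C 38 87.
Little-endian: lowest address holds the least-significant byte.
Reassemble most-significant byte first: 87 38 6C 17 → 0x87386C17.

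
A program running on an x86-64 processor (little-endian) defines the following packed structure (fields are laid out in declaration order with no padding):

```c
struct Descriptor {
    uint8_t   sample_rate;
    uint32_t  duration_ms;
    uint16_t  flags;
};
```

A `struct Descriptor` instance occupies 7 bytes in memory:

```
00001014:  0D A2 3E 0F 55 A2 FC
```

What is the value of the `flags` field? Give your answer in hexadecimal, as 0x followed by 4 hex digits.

`flags` follows `sample_rate` (1 B), `duration_ms` (4 B), so it starts at offset 1 + 4 = 5 and occupies 2 bytes.
Bytes at offsets 5..6: A2 FC.
Little-endian stores the least-significant byte at the lowest address.
Reassemble most-significant byte first: FC A2 → 0xFCA2.

0xFCA2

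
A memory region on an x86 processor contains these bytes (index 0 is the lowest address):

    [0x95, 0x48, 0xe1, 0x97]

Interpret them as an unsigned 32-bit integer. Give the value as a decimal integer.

Little-endian stores the least-significant byte at the lowest address.
Reassemble most-significant byte first: 97 E1 48 95 → 0x97E14895.
0x97E14895 = 2548123797.

2548123797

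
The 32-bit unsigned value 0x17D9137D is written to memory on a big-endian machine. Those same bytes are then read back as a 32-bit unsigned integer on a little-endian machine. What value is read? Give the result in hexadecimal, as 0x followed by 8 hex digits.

0x7D13D917

Stored big-endian, the bytes at ascending addresses are 17 D9 13 7D.
Read back as little-endian, the first byte is least significant, giving 0x7D13D917.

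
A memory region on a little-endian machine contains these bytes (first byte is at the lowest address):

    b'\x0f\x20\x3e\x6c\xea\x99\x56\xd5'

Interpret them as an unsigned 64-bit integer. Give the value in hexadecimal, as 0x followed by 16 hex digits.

Little-endian stores the least-significant byte at the lowest address.
Reassemble most-significant byte first: D5 56 99 EA 6C 3E 20 0F → 0xD55699EA6C3E200F.

0xD55699EA6C3E200F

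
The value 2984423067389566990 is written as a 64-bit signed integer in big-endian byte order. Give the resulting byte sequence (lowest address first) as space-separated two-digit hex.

2984423067389566990 in hexadecimal, padded to 64 bits, is 0x296ACCF7B73CA00E.
Split into bytes (most-significant first): 29 6A CC F7 B7 3C A0 0E.
In big-endian order the high byte comes first in memory.
So the memory order matches the most-significant-first order: 29 6A CC F7 B7 3C A0 0E.

29 6A CC F7 B7 3C A0 0E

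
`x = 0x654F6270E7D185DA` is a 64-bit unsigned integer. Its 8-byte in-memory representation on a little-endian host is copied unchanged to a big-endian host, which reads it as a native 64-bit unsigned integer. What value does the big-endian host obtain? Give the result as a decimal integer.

Stored little-endian, the bytes at ascending addresses are DA 85 D1 E7 70 62 4F 65.
Read back as big-endian, the last byte is least significant, giving 0xDA85D1E770624F65.
0xDA85D1E770624F65 = 15746222464123948901.

15746222464123948901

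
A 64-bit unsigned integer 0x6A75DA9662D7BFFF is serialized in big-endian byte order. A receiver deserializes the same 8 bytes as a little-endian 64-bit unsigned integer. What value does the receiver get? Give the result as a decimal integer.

18428685018661025130

Stored big-endian, the bytes at ascending addresses are 6A 75 DA 96 62 D7 BF FF.
Read back as little-endian, the first byte is least significant, giving 0xFFBFD76296DA756A.
0xFFBFD76296DA756A = 18428685018661025130.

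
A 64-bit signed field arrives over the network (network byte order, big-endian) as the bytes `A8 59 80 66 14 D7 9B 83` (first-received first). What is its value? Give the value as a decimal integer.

-6315875826485716093

In big-endian order the high byte comes first in memory.
The bytes are already most-significant first: 0xA859806614D79B83.
Top bit is set, so as a signed 64-bit value this is 0xA859806614D79B83 − 2^64 = -6315875826485716093.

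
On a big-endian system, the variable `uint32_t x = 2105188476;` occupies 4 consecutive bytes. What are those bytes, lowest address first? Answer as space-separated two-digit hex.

7D 7A A0 7C

2105188476 in hexadecimal, padded to 32 bits, is 0x7D7AA07C.
Split into bytes (most-significant first): 7D 7A A0 7C.
Big-endian stores the most-significant byte at the lowest address.
So the memory order matches the most-significant-first order: 7D 7A A0 7C.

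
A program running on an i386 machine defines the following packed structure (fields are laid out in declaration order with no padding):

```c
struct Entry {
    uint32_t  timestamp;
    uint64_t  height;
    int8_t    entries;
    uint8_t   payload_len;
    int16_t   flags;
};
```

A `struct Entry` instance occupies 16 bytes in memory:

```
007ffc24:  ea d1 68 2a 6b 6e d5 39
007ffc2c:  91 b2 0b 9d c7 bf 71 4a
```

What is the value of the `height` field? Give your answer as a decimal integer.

11316334825508793963

`height` follows `timestamp` (4 bytes), so it starts at byte offset 4 and occupies 8 bytes.
Bytes at offsets 4..11: 6B 6E D5 39 91 B2 0B 9D.
In little-endian order the low byte comes first in memory.
Reassemble most-significant byte first: 9D 0B B2 91 39 D5 6E 6B → 0x9D0BB29139D56E6B.
0x9D0BB29139D56E6B = 11316334825508793963.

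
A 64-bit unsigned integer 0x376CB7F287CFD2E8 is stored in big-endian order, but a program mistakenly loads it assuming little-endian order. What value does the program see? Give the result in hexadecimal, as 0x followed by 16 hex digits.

Stored big-endian, the bytes at ascending addresses are 37 6C B7 F2 87 CF D2 E8.
Read back as little-endian, the first byte is least significant, giving 0xE8D2CF87F2B76C37.

0xE8D2CF87F2B76C37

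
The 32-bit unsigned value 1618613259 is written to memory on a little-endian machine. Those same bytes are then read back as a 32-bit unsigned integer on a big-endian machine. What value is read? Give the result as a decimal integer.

185891424

1618613259 in 32-bit hexadecimal is 0x607A140B.
Stored little-endian, the bytes at ascending addresses are 0B 14 7A 60.
Read back as big-endian, the last byte is least significant, giving 0x0B147A60.
0x0B147A60 = 185891424.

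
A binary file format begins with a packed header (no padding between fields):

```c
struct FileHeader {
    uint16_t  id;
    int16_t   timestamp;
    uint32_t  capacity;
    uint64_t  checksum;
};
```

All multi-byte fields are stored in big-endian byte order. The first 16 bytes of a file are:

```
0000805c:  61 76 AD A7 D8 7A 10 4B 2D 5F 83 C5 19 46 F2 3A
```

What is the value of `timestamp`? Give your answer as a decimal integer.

-21081

`timestamp` follows `id` (2 bytes), so it starts at byte offset 2 and occupies 2 bytes.
Bytes at offsets 2..3: AD A7.
Big-endian: lowest address holds the most-significant byte.
The bytes are already most-significant first: 0xADA7.
Top bit is set, so as a signed 16-bit value this is 0xADA7 − 2^16 = -21081.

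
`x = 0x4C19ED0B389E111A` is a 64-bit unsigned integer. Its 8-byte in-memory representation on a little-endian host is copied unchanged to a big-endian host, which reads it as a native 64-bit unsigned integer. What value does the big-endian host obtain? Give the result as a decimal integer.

Stored little-endian, the bytes at ascending addresses are 1A 11 9E 38 0B ED 19 4C.
Read back as big-endian, the last byte is least significant, giving 0x1A119E380BED194C.
0x1A119E380BED194C = 1878456483145652556.

1878456483145652556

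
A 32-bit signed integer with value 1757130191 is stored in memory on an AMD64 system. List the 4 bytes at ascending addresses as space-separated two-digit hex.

1757130191 in hexadecimal, padded to 32 bits, is 0x68BBADCF.
Split into bytes (most-significant first): 68 BB AD CF.
In little-endian order the low byte comes first in memory.
So at ascending addresses the bytes are CF AD BB 68.

CF AD BB 68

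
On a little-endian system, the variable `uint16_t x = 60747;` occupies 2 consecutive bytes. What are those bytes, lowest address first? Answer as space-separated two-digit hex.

60747 in hexadecimal, padded to 16 bits, is 0xED4B.
Split into bytes (most-significant first): ED 4B.
In little-endian order the low byte comes first in memory.
So at ascending addresses the bytes are 4B ED.

4B ED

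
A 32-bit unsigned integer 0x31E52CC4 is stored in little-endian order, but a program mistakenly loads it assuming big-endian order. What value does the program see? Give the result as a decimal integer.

Stored little-endian, the bytes at ascending addresses are C4 2C E5 31.
Read back as big-endian, the last byte is least significant, giving 0xC42CE531.
0xC42CE531 = 3291276593.

3291276593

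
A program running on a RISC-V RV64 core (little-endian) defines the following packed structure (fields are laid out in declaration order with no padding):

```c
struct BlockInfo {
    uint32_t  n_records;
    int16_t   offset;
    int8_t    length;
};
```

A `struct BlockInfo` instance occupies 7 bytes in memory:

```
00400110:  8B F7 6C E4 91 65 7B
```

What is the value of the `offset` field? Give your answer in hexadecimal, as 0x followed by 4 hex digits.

0x6591

`offset` follows `n_records` (4 bytes), so it starts at byte offset 4 and occupies 2 bytes.
Bytes at offsets 4..5: 91 65.
Little-endian: lowest address holds the least-significant byte.
Reassemble most-significant byte first: 65 91 → 0x6591.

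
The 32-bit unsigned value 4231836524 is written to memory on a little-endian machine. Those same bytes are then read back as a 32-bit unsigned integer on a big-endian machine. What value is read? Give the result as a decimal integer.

1823685884

4231836524 in 32-bit hexadecimal is 0xFC3CB36C.
Stored little-endian, the bytes at ascending addresses are 6C B3 3C FC.
Read back as big-endian, the last byte is least significant, giving 0x6CB33CFC.
0x6CB33CFC = 1823685884.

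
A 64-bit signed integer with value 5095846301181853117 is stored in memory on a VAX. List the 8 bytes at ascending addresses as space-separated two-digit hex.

5095846301181853117 in hexadecimal, padded to 64 bits, is 0x46B8153643EEBDBD.
Split into bytes (most-significant first): 46 B8 15 36 43 EE BD BD.
In little-endian order the low byte comes first in memory.
So at ascending addresses the bytes are BD BD EE 43 36 15 B8 46.

BD BD EE 43 36 15 B8 46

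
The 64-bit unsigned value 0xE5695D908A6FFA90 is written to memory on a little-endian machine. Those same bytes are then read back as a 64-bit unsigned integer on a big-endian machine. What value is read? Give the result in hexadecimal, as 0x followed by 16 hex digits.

0x90FA6F8A905D69E5

Stored little-endian, the bytes at ascending addresses are 90 FA 6F 8A 90 5D 69 E5.
Read back as big-endian, the last byte is least significant, giving 0x90FA6F8A905D69E5.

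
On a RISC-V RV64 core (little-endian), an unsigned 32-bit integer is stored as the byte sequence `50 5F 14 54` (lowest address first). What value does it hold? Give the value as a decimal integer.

1410621264

In little-endian order the low byte comes first in memory.
Reassemble most-significant byte first: 54 14 5F 50 → 0x54145F50.
0x54145F50 = 1410621264.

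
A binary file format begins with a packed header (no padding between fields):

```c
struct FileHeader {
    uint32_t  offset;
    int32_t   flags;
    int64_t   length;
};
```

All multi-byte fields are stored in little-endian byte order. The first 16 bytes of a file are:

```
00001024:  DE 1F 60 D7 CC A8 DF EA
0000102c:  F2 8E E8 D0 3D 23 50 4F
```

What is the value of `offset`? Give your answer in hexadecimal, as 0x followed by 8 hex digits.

`offset` is the first field, at byte offset 0, occupying 4 bytes.
Bytes at offsets 0..3: DE 1F 60 D7.
In little-endian order the low byte comes first in memory.
Reassemble most-significant byte first: D7 60 1F DE → 0xD7601FDE.

0xD7601FDE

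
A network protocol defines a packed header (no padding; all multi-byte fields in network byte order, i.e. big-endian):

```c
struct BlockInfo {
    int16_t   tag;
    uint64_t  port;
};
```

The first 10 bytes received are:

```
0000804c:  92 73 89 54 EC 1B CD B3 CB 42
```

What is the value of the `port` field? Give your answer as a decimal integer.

9895793885399206722

`port` follows `tag` (2 bytes), so it starts at byte offset 2 and occupies 8 bytes.
Bytes at offsets 2..9: 89 54 EC 1B CD B3 CB 42.
Big-endian: lowest address holds the most-significant byte.
The bytes are already most-significant first: 0x8954EC1BCDB3CB42.
0x8954EC1BCDB3CB42 = 9895793885399206722.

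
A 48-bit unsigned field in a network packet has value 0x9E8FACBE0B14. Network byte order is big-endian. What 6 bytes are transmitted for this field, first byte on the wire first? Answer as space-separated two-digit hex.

9E 8F AC BE 0B 14

Split into bytes (most-significant first): 9E 8F AC BE 0B 14.
In big-endian order the high byte comes first in memory.
So the memory order matches the most-significant-first order: 9E 8F AC BE 0B 14.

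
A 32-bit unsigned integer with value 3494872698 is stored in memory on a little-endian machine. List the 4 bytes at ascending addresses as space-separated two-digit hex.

3494872698 in hexadecimal, padded to 32 bits, is 0xD04F867A.
Split into bytes (most-significant first): D0 4F 86 7A.
Little-endian: lowest address holds the least-significant byte.
So at ascending addresses the bytes are 7A 86 4F D0.

7A 86 4F D0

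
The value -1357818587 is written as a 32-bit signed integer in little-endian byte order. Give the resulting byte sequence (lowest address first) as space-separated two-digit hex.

25 55 11 AF

Two's complement of -1357818587 in 32 bits: 1357818587 = 0x50EEAADB; invert → 0xAF115524; add 1 → 0xAF115525.
Split into bytes (most-significant first): AF 11 55 25.
In little-endian order the low byte comes first in memory.
So at ascending addresses the bytes are 25 55 11 AF.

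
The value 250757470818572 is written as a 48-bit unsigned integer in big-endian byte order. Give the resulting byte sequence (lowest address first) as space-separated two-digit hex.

250757470818572 in hexadecimal, padded to 48 bits, is 0xE41005F9110C.
Split into bytes (most-significant first): E4 10 05 F9 11 0C.
Big-endian: lowest address holds the most-significant byte.
So the memory order matches the most-significant-first order: E4 10 05 F9 11 0C.

E4 10 05 F9 11 0C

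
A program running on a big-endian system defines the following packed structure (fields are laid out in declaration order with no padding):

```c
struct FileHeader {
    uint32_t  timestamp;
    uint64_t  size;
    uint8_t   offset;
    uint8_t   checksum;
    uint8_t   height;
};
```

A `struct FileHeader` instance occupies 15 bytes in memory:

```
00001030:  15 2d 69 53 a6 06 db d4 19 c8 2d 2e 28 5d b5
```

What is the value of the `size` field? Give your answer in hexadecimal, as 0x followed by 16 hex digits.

`size` follows `timestamp` (4 bytes), so it starts at byte offset 4 and occupies 8 bytes.
Bytes at offsets 4..11: A6 06 DB D4 19 C8 2D 2E.
Big-endian: lowest address holds the most-significant byte.
The bytes are already most-significant first: 0xA606DBD419C82D2E.

0xA606DBD419C82D2E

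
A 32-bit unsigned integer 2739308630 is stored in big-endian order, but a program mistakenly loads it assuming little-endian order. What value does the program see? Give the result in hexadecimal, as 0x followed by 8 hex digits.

0x568846A3

2739308630 in 32-bit hexadecimal is 0xA3468856.
Stored big-endian, the bytes at ascending addresses are A3 46 88 56.
Read back as little-endian, the first byte is least significant, giving 0x568846A3.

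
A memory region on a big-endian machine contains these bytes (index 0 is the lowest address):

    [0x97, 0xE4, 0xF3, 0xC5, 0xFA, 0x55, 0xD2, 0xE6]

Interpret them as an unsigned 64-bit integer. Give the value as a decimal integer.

10945141026051183334

Big-endian: lowest address holds the most-significant byte.
The bytes are already most-significant first: 0x97E4F3C5FA55D2E6.
0x97E4F3C5FA55D2E6 = 10945141026051183334.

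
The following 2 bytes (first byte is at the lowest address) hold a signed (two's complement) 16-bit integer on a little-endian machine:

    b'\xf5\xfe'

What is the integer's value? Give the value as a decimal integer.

Little-endian: lowest address holds the least-significant byte.
Reassemble most-significant byte first: FE F5 → 0xFEF5.
Top bit is set, so as a signed 16-bit value this is 0xFEF5 − 2^16 = -267.

-267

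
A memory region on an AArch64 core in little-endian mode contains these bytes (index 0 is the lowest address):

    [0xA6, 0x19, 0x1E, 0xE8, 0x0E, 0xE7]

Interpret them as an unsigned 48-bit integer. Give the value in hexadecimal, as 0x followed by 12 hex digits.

Little-endian stores the least-significant byte at the lowest address.
Reassemble most-significant byte first: E7 0E E8 1E 19 A6 → 0xE70EE81E19A6.

0xE70EE81E19A6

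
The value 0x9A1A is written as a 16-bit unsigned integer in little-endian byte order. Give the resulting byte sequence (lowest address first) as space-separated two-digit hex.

1A 9A

Split into bytes (most-significant first): 9A 1A.
In little-endian order the low byte comes first in memory.
So at ascending addresses the bytes are 1A 9A.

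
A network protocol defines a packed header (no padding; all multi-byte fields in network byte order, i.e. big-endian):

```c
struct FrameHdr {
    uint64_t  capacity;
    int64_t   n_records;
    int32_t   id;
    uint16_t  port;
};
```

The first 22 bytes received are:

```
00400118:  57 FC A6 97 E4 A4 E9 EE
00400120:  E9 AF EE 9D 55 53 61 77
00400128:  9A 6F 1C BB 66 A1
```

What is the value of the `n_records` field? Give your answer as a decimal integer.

`n_records` follows `capacity` (8 bytes), so it starts at byte offset 8 and occupies 8 bytes.
Bytes at offsets 8..15: E9 AF EE 9D 55 53 61 77.
In big-endian order the high byte comes first in memory.
The bytes are already most-significant first: 0xE9AFEE9D55536177.
Top bit is set, so as a signed 64-bit value this is 0xE9AFEE9D55536177 − 2^64 = -1607804182439173769.

-1607804182439173769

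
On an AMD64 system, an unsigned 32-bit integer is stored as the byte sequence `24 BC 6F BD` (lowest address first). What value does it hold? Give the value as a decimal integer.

Little-endian: lowest address holds the least-significant byte.
Reassemble most-significant byte first: BD 6F BC 24 → 0xBD6FBC24.
0xBD6FBC24 = 3178216484.

3178216484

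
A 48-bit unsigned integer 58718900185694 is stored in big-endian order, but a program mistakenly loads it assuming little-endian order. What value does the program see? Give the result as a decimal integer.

58718900185694 in 48-bit hexadecimal is 0x35678F2FEA5E.
Stored big-endian, the bytes at ascending addresses are 35 67 8F 2F EA 5E.
Read back as little-endian, the first byte is least significant, giving 0x5EEA2F8F6735.
0x5EEA2F8F6735 = 104359913285429.

104359913285429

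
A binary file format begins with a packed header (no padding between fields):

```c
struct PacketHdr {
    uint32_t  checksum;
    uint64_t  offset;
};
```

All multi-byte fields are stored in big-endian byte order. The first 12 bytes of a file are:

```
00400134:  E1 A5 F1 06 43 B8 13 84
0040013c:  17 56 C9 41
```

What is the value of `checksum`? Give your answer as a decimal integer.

`checksum` is the first field, at byte offset 0, occupying 4 bytes.
Bytes at offsets 0..3: E1 A5 F1 06.
Big-endian stores the most-significant byte at the lowest address.
The bytes are already most-significant first: 0xE1A5F106.
0xE1A5F106 = 3785748742.

3785748742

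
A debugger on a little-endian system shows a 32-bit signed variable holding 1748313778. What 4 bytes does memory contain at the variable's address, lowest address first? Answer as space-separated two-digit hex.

B2 26 35 68

1748313778 in hexadecimal, padded to 32 bits, is 0x683526B2.
Split into bytes (most-significant first): 68 35 26 B2.
In little-endian order the low byte comes first in memory.
So at ascending addresses the bytes are B2 26 35 68.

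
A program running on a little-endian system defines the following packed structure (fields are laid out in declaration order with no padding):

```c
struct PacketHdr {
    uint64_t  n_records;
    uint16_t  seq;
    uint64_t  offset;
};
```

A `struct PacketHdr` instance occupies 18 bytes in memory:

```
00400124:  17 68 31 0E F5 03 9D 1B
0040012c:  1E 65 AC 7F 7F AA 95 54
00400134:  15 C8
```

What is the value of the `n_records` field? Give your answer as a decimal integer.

`n_records` is the first field, at byte offset 0, occupying 8 bytes.
Bytes at offsets 0..7: 17 68 31 0E F5 03 9D 1B.
Little-endian: lowest address holds the least-significant byte.
Reassemble most-significant byte first: 1B 9D 03 F5 0E 31 68 17 → 0x1B9D03F50E316817.
0x1B9D03F50E316817 = 1989750961407617047.

1989750961407617047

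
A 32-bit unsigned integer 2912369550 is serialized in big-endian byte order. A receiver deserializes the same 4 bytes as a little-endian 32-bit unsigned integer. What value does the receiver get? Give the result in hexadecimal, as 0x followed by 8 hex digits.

0x8E3B97AD

2912369550 in 32-bit hexadecimal is 0xAD973B8E.
Stored big-endian, the bytes at ascending addresses are AD 97 3B 8E.
Read back as little-endian, the first byte is least significant, giving 0x8E3B97AD.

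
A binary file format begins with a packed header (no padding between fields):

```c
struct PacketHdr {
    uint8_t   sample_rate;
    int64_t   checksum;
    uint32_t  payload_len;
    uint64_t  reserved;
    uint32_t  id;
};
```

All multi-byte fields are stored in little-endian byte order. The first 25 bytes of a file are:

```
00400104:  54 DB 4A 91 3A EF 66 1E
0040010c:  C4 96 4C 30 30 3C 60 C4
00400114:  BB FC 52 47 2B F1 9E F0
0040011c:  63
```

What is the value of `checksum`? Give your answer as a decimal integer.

`checksum` follows `sample_rate` (1 byte), so it starts at byte offset 1 and occupies 8 bytes.
Bytes at offsets 1..8: DB 4A 91 3A EF 66 1E C4.
Little-endian: lowest address holds the least-significant byte.
Reassemble most-significant byte first: C4 1E 66 EF 3A 91 4A DB → 0xC41E66EF3A914ADB.
Top bit is set, so as a signed 64-bit value this is 0xC41E66EF3A914ADB − 2^64 = -4314898215308539173.

-4314898215308539173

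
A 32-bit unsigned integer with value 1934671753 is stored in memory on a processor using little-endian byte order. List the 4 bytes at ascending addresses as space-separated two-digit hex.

1934671753 in hexadecimal, padded to 32 bits, is 0x7350BF89.
Split into bytes (most-significant first): 73 50 BF 89.
Little-endian: lowest address holds the least-significant byte.
So at ascending addresses the bytes are 89 BF 50 73.

89 BF 50 73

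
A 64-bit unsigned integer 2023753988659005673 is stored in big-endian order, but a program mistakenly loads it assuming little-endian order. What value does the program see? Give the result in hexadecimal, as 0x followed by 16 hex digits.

0xE9C8CCC687D1151C

2023753988659005673 in 64-bit hexadecimal is 0x1C15D187C6CCC8E9.
Stored big-endian, the bytes at ascending addresses are 1C 15 D1 87 C6 CC C8 E9.
Read back as little-endian, the first byte is least significant, giving 0xE9C8CCC687D1151C.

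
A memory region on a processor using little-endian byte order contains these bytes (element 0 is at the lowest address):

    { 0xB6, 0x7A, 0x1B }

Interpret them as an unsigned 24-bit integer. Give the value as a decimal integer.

1800886

Little-endian: lowest address holds the least-significant byte.
Reassemble most-significant byte first: 1B 7A B6 → 0x1B7AB6.
0x1B7AB6 = 1800886.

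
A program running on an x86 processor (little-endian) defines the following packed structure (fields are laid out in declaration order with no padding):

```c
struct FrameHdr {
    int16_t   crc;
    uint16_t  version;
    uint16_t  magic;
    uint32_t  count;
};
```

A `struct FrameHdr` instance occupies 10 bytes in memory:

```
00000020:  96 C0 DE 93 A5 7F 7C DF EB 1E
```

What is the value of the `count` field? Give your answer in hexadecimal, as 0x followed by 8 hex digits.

0x1EEBDF7C

`count` follows `crc` (2 B), `version` (2 B), `magic` (2 B), so it starts at offset 2 + 2 + 2 = 6 and occupies 4 bytes.
Bytes at offsets 6..9: 7C DF EB 1E.
Little-endian: lowest address holds the least-significant byte.
Reassemble most-significant byte first: 1E EB DF 7C → 0x1EEBDF7C.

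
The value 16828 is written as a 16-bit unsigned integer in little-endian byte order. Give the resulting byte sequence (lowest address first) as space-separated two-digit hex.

BC 41

16828 in hexadecimal, padded to 16 bits, is 0x41BC.
Split into bytes (most-significant first): 41 BC.
Little-endian stores the least-significant byte at the lowest address.
So at ascending addresses the bytes are BC 41.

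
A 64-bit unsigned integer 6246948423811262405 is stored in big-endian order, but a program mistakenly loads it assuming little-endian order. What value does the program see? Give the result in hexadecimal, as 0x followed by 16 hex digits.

0xC5E774637E9EB156

6246948423811262405 in 64-bit hexadecimal is 0x56B19E7E6374E7C5.
Stored big-endian, the bytes at ascending addresses are 56 B1 9E 7E 63 74 E7 C5.
Read back as little-endian, the first byte is least significant, giving 0xC5E774637E9EB156.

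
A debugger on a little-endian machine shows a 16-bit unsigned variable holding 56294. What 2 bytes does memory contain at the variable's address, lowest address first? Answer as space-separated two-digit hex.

56294 in hexadecimal, padded to 16 bits, is 0xDBE6.
Split into bytes (most-significant first): DB E6.
Little-endian: lowest address holds the least-significant byte.
So at ascending addresses the bytes are E6 DB.

E6 DB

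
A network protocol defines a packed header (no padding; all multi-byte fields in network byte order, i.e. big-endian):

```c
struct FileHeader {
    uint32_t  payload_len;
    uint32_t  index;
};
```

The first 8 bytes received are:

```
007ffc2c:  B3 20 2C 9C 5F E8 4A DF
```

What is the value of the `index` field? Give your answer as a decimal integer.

1609059039

`index` follows `payload_len` (4 bytes), so it starts at byte offset 4 and occupies 4 bytes.
Bytes at offsets 4..7: 5F E8 4A DF.
In big-endian order the high byte comes first in memory.
The bytes are already most-significant first: 0x5FE84ADF.
0x5FE84ADF = 1609059039.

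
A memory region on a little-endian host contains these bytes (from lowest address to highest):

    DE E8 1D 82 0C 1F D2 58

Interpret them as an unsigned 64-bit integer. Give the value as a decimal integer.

6400212159029962974

Little-endian: lowest address holds the least-significant byte.
Reassemble most-significant byte first: 58 D2 1F 0C 82 1D E8 DE → 0x58D21F0C821DE8DE.
0x58D21F0C821DE8DE = 6400212159029962974.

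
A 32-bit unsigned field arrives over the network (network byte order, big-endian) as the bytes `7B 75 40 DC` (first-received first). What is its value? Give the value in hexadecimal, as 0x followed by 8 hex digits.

0x7B7540DC

Big-endian stores the most-significant byte at the lowest address.
The bytes are already most-significant first: 0x7B7540DC.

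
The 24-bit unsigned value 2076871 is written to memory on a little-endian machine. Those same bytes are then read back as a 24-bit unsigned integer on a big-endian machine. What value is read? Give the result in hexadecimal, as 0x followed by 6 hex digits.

0xC7B01F

2076871 in 24-bit hexadecimal is 0x1FB0C7.
Stored little-endian, the bytes at ascending addresses are C7 B0 1F.
Read back as big-endian, the last byte is least significant, giving 0xC7B01F.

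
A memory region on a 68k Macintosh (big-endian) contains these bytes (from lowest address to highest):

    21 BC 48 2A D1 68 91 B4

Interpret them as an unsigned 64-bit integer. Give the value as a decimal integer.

Big-endian stores the most-significant byte at the lowest address.
The bytes are already most-significant first: 0x21BC482AD16891B4.
0x21BC482AD16891B4 = 2430897247612342708.

2430897247612342708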